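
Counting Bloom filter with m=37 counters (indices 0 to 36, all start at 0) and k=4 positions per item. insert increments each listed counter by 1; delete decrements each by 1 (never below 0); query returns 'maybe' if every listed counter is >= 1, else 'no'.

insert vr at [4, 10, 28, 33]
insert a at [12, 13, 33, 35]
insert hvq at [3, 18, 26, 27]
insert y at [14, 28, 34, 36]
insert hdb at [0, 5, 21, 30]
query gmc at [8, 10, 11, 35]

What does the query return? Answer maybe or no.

Answer: no

Derivation:
Step 1: insert vr at [4, 10, 28, 33] -> counters=[0,0,0,0,1,0,0,0,0,0,1,0,0,0,0,0,0,0,0,0,0,0,0,0,0,0,0,0,1,0,0,0,0,1,0,0,0]
Step 2: insert a at [12, 13, 33, 35] -> counters=[0,0,0,0,1,0,0,0,0,0,1,0,1,1,0,0,0,0,0,0,0,0,0,0,0,0,0,0,1,0,0,0,0,2,0,1,0]
Step 3: insert hvq at [3, 18, 26, 27] -> counters=[0,0,0,1,1,0,0,0,0,0,1,0,1,1,0,0,0,0,1,0,0,0,0,0,0,0,1,1,1,0,0,0,0,2,0,1,0]
Step 4: insert y at [14, 28, 34, 36] -> counters=[0,0,0,1,1,0,0,0,0,0,1,0,1,1,1,0,0,0,1,0,0,0,0,0,0,0,1,1,2,0,0,0,0,2,1,1,1]
Step 5: insert hdb at [0, 5, 21, 30] -> counters=[1,0,0,1,1,1,0,0,0,0,1,0,1,1,1,0,0,0,1,0,0,1,0,0,0,0,1,1,2,0,1,0,0,2,1,1,1]
Query gmc: check counters[8]=0 counters[10]=1 counters[11]=0 counters[35]=1 -> no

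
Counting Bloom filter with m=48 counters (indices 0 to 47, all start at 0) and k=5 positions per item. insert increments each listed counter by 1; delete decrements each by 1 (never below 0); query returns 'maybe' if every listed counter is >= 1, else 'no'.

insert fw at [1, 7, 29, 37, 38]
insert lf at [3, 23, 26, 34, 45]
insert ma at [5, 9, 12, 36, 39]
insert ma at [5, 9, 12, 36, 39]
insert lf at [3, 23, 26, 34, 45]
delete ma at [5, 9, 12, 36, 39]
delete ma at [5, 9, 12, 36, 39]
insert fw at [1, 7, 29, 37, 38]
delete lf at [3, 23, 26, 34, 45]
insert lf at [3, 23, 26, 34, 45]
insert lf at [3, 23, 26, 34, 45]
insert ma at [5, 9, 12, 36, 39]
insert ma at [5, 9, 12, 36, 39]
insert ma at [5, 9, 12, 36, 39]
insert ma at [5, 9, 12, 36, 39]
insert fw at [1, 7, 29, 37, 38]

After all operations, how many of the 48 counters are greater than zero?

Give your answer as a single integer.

Step 1: insert fw at [1, 7, 29, 37, 38] -> counters=[0,1,0,0,0,0,0,1,0,0,0,0,0,0,0,0,0,0,0,0,0,0,0,0,0,0,0,0,0,1,0,0,0,0,0,0,0,1,1,0,0,0,0,0,0,0,0,0]
Step 2: insert lf at [3, 23, 26, 34, 45] -> counters=[0,1,0,1,0,0,0,1,0,0,0,0,0,0,0,0,0,0,0,0,0,0,0,1,0,0,1,0,0,1,0,0,0,0,1,0,0,1,1,0,0,0,0,0,0,1,0,0]
Step 3: insert ma at [5, 9, 12, 36, 39] -> counters=[0,1,0,1,0,1,0,1,0,1,0,0,1,0,0,0,0,0,0,0,0,0,0,1,0,0,1,0,0,1,0,0,0,0,1,0,1,1,1,1,0,0,0,0,0,1,0,0]
Step 4: insert ma at [5, 9, 12, 36, 39] -> counters=[0,1,0,1,0,2,0,1,0,2,0,0,2,0,0,0,0,0,0,0,0,0,0,1,0,0,1,0,0,1,0,0,0,0,1,0,2,1,1,2,0,0,0,0,0,1,0,0]
Step 5: insert lf at [3, 23, 26, 34, 45] -> counters=[0,1,0,2,0,2,0,1,0,2,0,0,2,0,0,0,0,0,0,0,0,0,0,2,0,0,2,0,0,1,0,0,0,0,2,0,2,1,1,2,0,0,0,0,0,2,0,0]
Step 6: delete ma at [5, 9, 12, 36, 39] -> counters=[0,1,0,2,0,1,0,1,0,1,0,0,1,0,0,0,0,0,0,0,0,0,0,2,0,0,2,0,0,1,0,0,0,0,2,0,1,1,1,1,0,0,0,0,0,2,0,0]
Step 7: delete ma at [5, 9, 12, 36, 39] -> counters=[0,1,0,2,0,0,0,1,0,0,0,0,0,0,0,0,0,0,0,0,0,0,0,2,0,0,2,0,0,1,0,0,0,0,2,0,0,1,1,0,0,0,0,0,0,2,0,0]
Step 8: insert fw at [1, 7, 29, 37, 38] -> counters=[0,2,0,2,0,0,0,2,0,0,0,0,0,0,0,0,0,0,0,0,0,0,0,2,0,0,2,0,0,2,0,0,0,0,2,0,0,2,2,0,0,0,0,0,0,2,0,0]
Step 9: delete lf at [3, 23, 26, 34, 45] -> counters=[0,2,0,1,0,0,0,2,0,0,0,0,0,0,0,0,0,0,0,0,0,0,0,1,0,0,1,0,0,2,0,0,0,0,1,0,0,2,2,0,0,0,0,0,0,1,0,0]
Step 10: insert lf at [3, 23, 26, 34, 45] -> counters=[0,2,0,2,0,0,0,2,0,0,0,0,0,0,0,0,0,0,0,0,0,0,0,2,0,0,2,0,0,2,0,0,0,0,2,0,0,2,2,0,0,0,0,0,0,2,0,0]
Step 11: insert lf at [3, 23, 26, 34, 45] -> counters=[0,2,0,3,0,0,0,2,0,0,0,0,0,0,0,0,0,0,0,0,0,0,0,3,0,0,3,0,0,2,0,0,0,0,3,0,0,2,2,0,0,0,0,0,0,3,0,0]
Step 12: insert ma at [5, 9, 12, 36, 39] -> counters=[0,2,0,3,0,1,0,2,0,1,0,0,1,0,0,0,0,0,0,0,0,0,0,3,0,0,3,0,0,2,0,0,0,0,3,0,1,2,2,1,0,0,0,0,0,3,0,0]
Step 13: insert ma at [5, 9, 12, 36, 39] -> counters=[0,2,0,3,0,2,0,2,0,2,0,0,2,0,0,0,0,0,0,0,0,0,0,3,0,0,3,0,0,2,0,0,0,0,3,0,2,2,2,2,0,0,0,0,0,3,0,0]
Step 14: insert ma at [5, 9, 12, 36, 39] -> counters=[0,2,0,3,0,3,0,2,0,3,0,0,3,0,0,0,0,0,0,0,0,0,0,3,0,0,3,0,0,2,0,0,0,0,3,0,3,2,2,3,0,0,0,0,0,3,0,0]
Step 15: insert ma at [5, 9, 12, 36, 39] -> counters=[0,2,0,3,0,4,0,2,0,4,0,0,4,0,0,0,0,0,0,0,0,0,0,3,0,0,3,0,0,2,0,0,0,0,3,0,4,2,2,4,0,0,0,0,0,3,0,0]
Step 16: insert fw at [1, 7, 29, 37, 38] -> counters=[0,3,0,3,0,4,0,3,0,4,0,0,4,0,0,0,0,0,0,0,0,0,0,3,0,0,3,0,0,3,0,0,0,0,3,0,4,3,3,4,0,0,0,0,0,3,0,0]
Final counters=[0,3,0,3,0,4,0,3,0,4,0,0,4,0,0,0,0,0,0,0,0,0,0,3,0,0,3,0,0,3,0,0,0,0,3,0,4,3,3,4,0,0,0,0,0,3,0,0] -> 15 nonzero

Answer: 15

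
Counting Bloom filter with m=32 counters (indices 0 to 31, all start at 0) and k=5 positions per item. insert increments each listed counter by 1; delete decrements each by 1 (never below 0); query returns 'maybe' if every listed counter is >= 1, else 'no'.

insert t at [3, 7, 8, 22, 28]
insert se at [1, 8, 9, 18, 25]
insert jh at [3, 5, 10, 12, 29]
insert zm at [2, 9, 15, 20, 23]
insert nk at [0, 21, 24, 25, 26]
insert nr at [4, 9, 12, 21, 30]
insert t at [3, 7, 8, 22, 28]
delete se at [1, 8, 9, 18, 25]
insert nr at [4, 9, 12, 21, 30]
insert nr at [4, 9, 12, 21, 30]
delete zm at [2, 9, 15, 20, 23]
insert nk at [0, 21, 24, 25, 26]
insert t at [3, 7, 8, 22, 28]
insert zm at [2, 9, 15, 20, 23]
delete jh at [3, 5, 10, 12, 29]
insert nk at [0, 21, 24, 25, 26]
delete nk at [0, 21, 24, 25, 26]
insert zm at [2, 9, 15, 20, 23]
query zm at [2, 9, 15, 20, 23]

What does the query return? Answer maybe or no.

Answer: maybe

Derivation:
Step 1: insert t at [3, 7, 8, 22, 28] -> counters=[0,0,0,1,0,0,0,1,1,0,0,0,0,0,0,0,0,0,0,0,0,0,1,0,0,0,0,0,1,0,0,0]
Step 2: insert se at [1, 8, 9, 18, 25] -> counters=[0,1,0,1,0,0,0,1,2,1,0,0,0,0,0,0,0,0,1,0,0,0,1,0,0,1,0,0,1,0,0,0]
Step 3: insert jh at [3, 5, 10, 12, 29] -> counters=[0,1,0,2,0,1,0,1,2,1,1,0,1,0,0,0,0,0,1,0,0,0,1,0,0,1,0,0,1,1,0,0]
Step 4: insert zm at [2, 9, 15, 20, 23] -> counters=[0,1,1,2,0,1,0,1,2,2,1,0,1,0,0,1,0,0,1,0,1,0,1,1,0,1,0,0,1,1,0,0]
Step 5: insert nk at [0, 21, 24, 25, 26] -> counters=[1,1,1,2,0,1,0,1,2,2,1,0,1,0,0,1,0,0,1,0,1,1,1,1,1,2,1,0,1,1,0,0]
Step 6: insert nr at [4, 9, 12, 21, 30] -> counters=[1,1,1,2,1,1,0,1,2,3,1,0,2,0,0,1,0,0,1,0,1,2,1,1,1,2,1,0,1,1,1,0]
Step 7: insert t at [3, 7, 8, 22, 28] -> counters=[1,1,1,3,1,1,0,2,3,3,1,0,2,0,0,1,0,0,1,0,1,2,2,1,1,2,1,0,2,1,1,0]
Step 8: delete se at [1, 8, 9, 18, 25] -> counters=[1,0,1,3,1,1,0,2,2,2,1,0,2,0,0,1,0,0,0,0,1,2,2,1,1,1,1,0,2,1,1,0]
Step 9: insert nr at [4, 9, 12, 21, 30] -> counters=[1,0,1,3,2,1,0,2,2,3,1,0,3,0,0,1,0,0,0,0,1,3,2,1,1,1,1,0,2,1,2,0]
Step 10: insert nr at [4, 9, 12, 21, 30] -> counters=[1,0,1,3,3,1,0,2,2,4,1,0,4,0,0,1,0,0,0,0,1,4,2,1,1,1,1,0,2,1,3,0]
Step 11: delete zm at [2, 9, 15, 20, 23] -> counters=[1,0,0,3,3,1,0,2,2,3,1,0,4,0,0,0,0,0,0,0,0,4,2,0,1,1,1,0,2,1,3,0]
Step 12: insert nk at [0, 21, 24, 25, 26] -> counters=[2,0,0,3,3,1,0,2,2,3,1,0,4,0,0,0,0,0,0,0,0,5,2,0,2,2,2,0,2,1,3,0]
Step 13: insert t at [3, 7, 8, 22, 28] -> counters=[2,0,0,4,3,1,0,3,3,3,1,0,4,0,0,0,0,0,0,0,0,5,3,0,2,2,2,0,3,1,3,0]
Step 14: insert zm at [2, 9, 15, 20, 23] -> counters=[2,0,1,4,3,1,0,3,3,4,1,0,4,0,0,1,0,0,0,0,1,5,3,1,2,2,2,0,3,1,3,0]
Step 15: delete jh at [3, 5, 10, 12, 29] -> counters=[2,0,1,3,3,0,0,3,3,4,0,0,3,0,0,1,0,0,0,0,1,5,3,1,2,2,2,0,3,0,3,0]
Step 16: insert nk at [0, 21, 24, 25, 26] -> counters=[3,0,1,3,3,0,0,3,3,4,0,0,3,0,0,1,0,0,0,0,1,6,3,1,3,3,3,0,3,0,3,0]
Step 17: delete nk at [0, 21, 24, 25, 26] -> counters=[2,0,1,3,3,0,0,3,3,4,0,0,3,0,0,1,0,0,0,0,1,5,3,1,2,2,2,0,3,0,3,0]
Step 18: insert zm at [2, 9, 15, 20, 23] -> counters=[2,0,2,3,3,0,0,3,3,5,0,0,3,0,0,2,0,0,0,0,2,5,3,2,2,2,2,0,3,0,3,0]
Query zm: check counters[2]=2 counters[9]=5 counters[15]=2 counters[20]=2 counters[23]=2 -> maybe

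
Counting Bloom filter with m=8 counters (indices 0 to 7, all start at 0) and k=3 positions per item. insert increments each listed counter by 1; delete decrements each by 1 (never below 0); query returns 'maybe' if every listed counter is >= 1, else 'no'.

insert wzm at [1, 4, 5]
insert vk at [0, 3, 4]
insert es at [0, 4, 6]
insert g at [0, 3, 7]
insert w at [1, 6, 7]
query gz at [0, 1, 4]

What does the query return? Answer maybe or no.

Step 1: insert wzm at [1, 4, 5] -> counters=[0,1,0,0,1,1,0,0]
Step 2: insert vk at [0, 3, 4] -> counters=[1,1,0,1,2,1,0,0]
Step 3: insert es at [0, 4, 6] -> counters=[2,1,0,1,3,1,1,0]
Step 4: insert g at [0, 3, 7] -> counters=[3,1,0,2,3,1,1,1]
Step 5: insert w at [1, 6, 7] -> counters=[3,2,0,2,3,1,2,2]
Query gz: check counters[0]=3 counters[1]=2 counters[4]=3 -> maybe

Answer: maybe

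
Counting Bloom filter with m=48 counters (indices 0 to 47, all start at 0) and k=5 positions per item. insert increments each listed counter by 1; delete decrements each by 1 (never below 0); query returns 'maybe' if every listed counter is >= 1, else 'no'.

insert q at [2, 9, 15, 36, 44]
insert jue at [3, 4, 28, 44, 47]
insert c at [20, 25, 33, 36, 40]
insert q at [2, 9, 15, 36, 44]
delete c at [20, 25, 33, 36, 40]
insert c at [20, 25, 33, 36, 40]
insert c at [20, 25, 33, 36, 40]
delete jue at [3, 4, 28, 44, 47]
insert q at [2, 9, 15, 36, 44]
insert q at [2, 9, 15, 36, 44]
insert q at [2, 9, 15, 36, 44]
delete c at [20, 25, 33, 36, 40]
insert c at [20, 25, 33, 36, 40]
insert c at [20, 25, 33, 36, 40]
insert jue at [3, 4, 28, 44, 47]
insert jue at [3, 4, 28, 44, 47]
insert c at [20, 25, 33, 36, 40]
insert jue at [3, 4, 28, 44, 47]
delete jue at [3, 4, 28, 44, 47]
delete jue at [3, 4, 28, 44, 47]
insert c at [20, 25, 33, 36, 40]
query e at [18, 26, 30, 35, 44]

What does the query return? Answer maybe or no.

Step 1: insert q at [2, 9, 15, 36, 44] -> counters=[0,0,1,0,0,0,0,0,0,1,0,0,0,0,0,1,0,0,0,0,0,0,0,0,0,0,0,0,0,0,0,0,0,0,0,0,1,0,0,0,0,0,0,0,1,0,0,0]
Step 2: insert jue at [3, 4, 28, 44, 47] -> counters=[0,0,1,1,1,0,0,0,0,1,0,0,0,0,0,1,0,0,0,0,0,0,0,0,0,0,0,0,1,0,0,0,0,0,0,0,1,0,0,0,0,0,0,0,2,0,0,1]
Step 3: insert c at [20, 25, 33, 36, 40] -> counters=[0,0,1,1,1,0,0,0,0,1,0,0,0,0,0,1,0,0,0,0,1,0,0,0,0,1,0,0,1,0,0,0,0,1,0,0,2,0,0,0,1,0,0,0,2,0,0,1]
Step 4: insert q at [2, 9, 15, 36, 44] -> counters=[0,0,2,1,1,0,0,0,0,2,0,0,0,0,0,2,0,0,0,0,1,0,0,0,0,1,0,0,1,0,0,0,0,1,0,0,3,0,0,0,1,0,0,0,3,0,0,1]
Step 5: delete c at [20, 25, 33, 36, 40] -> counters=[0,0,2,1,1,0,0,0,0,2,0,0,0,0,0,2,0,0,0,0,0,0,0,0,0,0,0,0,1,0,0,0,0,0,0,0,2,0,0,0,0,0,0,0,3,0,0,1]
Step 6: insert c at [20, 25, 33, 36, 40] -> counters=[0,0,2,1,1,0,0,0,0,2,0,0,0,0,0,2,0,0,0,0,1,0,0,0,0,1,0,0,1,0,0,0,0,1,0,0,3,0,0,0,1,0,0,0,3,0,0,1]
Step 7: insert c at [20, 25, 33, 36, 40] -> counters=[0,0,2,1,1,0,0,0,0,2,0,0,0,0,0,2,0,0,0,0,2,0,0,0,0,2,0,0,1,0,0,0,0,2,0,0,4,0,0,0,2,0,0,0,3,0,0,1]
Step 8: delete jue at [3, 4, 28, 44, 47] -> counters=[0,0,2,0,0,0,0,0,0,2,0,0,0,0,0,2,0,0,0,0,2,0,0,0,0,2,0,0,0,0,0,0,0,2,0,0,4,0,0,0,2,0,0,0,2,0,0,0]
Step 9: insert q at [2, 9, 15, 36, 44] -> counters=[0,0,3,0,0,0,0,0,0,3,0,0,0,0,0,3,0,0,0,0,2,0,0,0,0,2,0,0,0,0,0,0,0,2,0,0,5,0,0,0,2,0,0,0,3,0,0,0]
Step 10: insert q at [2, 9, 15, 36, 44] -> counters=[0,0,4,0,0,0,0,0,0,4,0,0,0,0,0,4,0,0,0,0,2,0,0,0,0,2,0,0,0,0,0,0,0,2,0,0,6,0,0,0,2,0,0,0,4,0,0,0]
Step 11: insert q at [2, 9, 15, 36, 44] -> counters=[0,0,5,0,0,0,0,0,0,5,0,0,0,0,0,5,0,0,0,0,2,0,0,0,0,2,0,0,0,0,0,0,0,2,0,0,7,0,0,0,2,0,0,0,5,0,0,0]
Step 12: delete c at [20, 25, 33, 36, 40] -> counters=[0,0,5,0,0,0,0,0,0,5,0,0,0,0,0,5,0,0,0,0,1,0,0,0,0,1,0,0,0,0,0,0,0,1,0,0,6,0,0,0,1,0,0,0,5,0,0,0]
Step 13: insert c at [20, 25, 33, 36, 40] -> counters=[0,0,5,0,0,0,0,0,0,5,0,0,0,0,0,5,0,0,0,0,2,0,0,0,0,2,0,0,0,0,0,0,0,2,0,0,7,0,0,0,2,0,0,0,5,0,0,0]
Step 14: insert c at [20, 25, 33, 36, 40] -> counters=[0,0,5,0,0,0,0,0,0,5,0,0,0,0,0,5,0,0,0,0,3,0,0,0,0,3,0,0,0,0,0,0,0,3,0,0,8,0,0,0,3,0,0,0,5,0,0,0]
Step 15: insert jue at [3, 4, 28, 44, 47] -> counters=[0,0,5,1,1,0,0,0,0,5,0,0,0,0,0,5,0,0,0,0,3,0,0,0,0,3,0,0,1,0,0,0,0,3,0,0,8,0,0,0,3,0,0,0,6,0,0,1]
Step 16: insert jue at [3, 4, 28, 44, 47] -> counters=[0,0,5,2,2,0,0,0,0,5,0,0,0,0,0,5,0,0,0,0,3,0,0,0,0,3,0,0,2,0,0,0,0,3,0,0,8,0,0,0,3,0,0,0,7,0,0,2]
Step 17: insert c at [20, 25, 33, 36, 40] -> counters=[0,0,5,2,2,0,0,0,0,5,0,0,0,0,0,5,0,0,0,0,4,0,0,0,0,4,0,0,2,0,0,0,0,4,0,0,9,0,0,0,4,0,0,0,7,0,0,2]
Step 18: insert jue at [3, 4, 28, 44, 47] -> counters=[0,0,5,3,3,0,0,0,0,5,0,0,0,0,0,5,0,0,0,0,4,0,0,0,0,4,0,0,3,0,0,0,0,4,0,0,9,0,0,0,4,0,0,0,8,0,0,3]
Step 19: delete jue at [3, 4, 28, 44, 47] -> counters=[0,0,5,2,2,0,0,0,0,5,0,0,0,0,0,5,0,0,0,0,4,0,0,0,0,4,0,0,2,0,0,0,0,4,0,0,9,0,0,0,4,0,0,0,7,0,0,2]
Step 20: delete jue at [3, 4, 28, 44, 47] -> counters=[0,0,5,1,1,0,0,0,0,5,0,0,0,0,0,5,0,0,0,0,4,0,0,0,0,4,0,0,1,0,0,0,0,4,0,0,9,0,0,0,4,0,0,0,6,0,0,1]
Step 21: insert c at [20, 25, 33, 36, 40] -> counters=[0,0,5,1,1,0,0,0,0,5,0,0,0,0,0,5,0,0,0,0,5,0,0,0,0,5,0,0,1,0,0,0,0,5,0,0,10,0,0,0,5,0,0,0,6,0,0,1]
Query e: check counters[18]=0 counters[26]=0 counters[30]=0 counters[35]=0 counters[44]=6 -> no

Answer: no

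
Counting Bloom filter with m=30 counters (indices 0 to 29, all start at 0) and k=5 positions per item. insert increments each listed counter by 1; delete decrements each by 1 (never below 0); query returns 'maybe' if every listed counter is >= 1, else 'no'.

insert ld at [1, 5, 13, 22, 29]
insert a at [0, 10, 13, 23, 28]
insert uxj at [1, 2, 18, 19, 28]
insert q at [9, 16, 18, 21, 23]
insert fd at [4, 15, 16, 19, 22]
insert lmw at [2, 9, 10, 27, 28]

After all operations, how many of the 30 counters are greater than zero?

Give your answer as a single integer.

Answer: 18

Derivation:
Step 1: insert ld at [1, 5, 13, 22, 29] -> counters=[0,1,0,0,0,1,0,0,0,0,0,0,0,1,0,0,0,0,0,0,0,0,1,0,0,0,0,0,0,1]
Step 2: insert a at [0, 10, 13, 23, 28] -> counters=[1,1,0,0,0,1,0,0,0,0,1,0,0,2,0,0,0,0,0,0,0,0,1,1,0,0,0,0,1,1]
Step 3: insert uxj at [1, 2, 18, 19, 28] -> counters=[1,2,1,0,0,1,0,0,0,0,1,0,0,2,0,0,0,0,1,1,0,0,1,1,0,0,0,0,2,1]
Step 4: insert q at [9, 16, 18, 21, 23] -> counters=[1,2,1,0,0,1,0,0,0,1,1,0,0,2,0,0,1,0,2,1,0,1,1,2,0,0,0,0,2,1]
Step 5: insert fd at [4, 15, 16, 19, 22] -> counters=[1,2,1,0,1,1,0,0,0,1,1,0,0,2,0,1,2,0,2,2,0,1,2,2,0,0,0,0,2,1]
Step 6: insert lmw at [2, 9, 10, 27, 28] -> counters=[1,2,2,0,1,1,0,0,0,2,2,0,0,2,0,1,2,0,2,2,0,1,2,2,0,0,0,1,3,1]
Final counters=[1,2,2,0,1,1,0,0,0,2,2,0,0,2,0,1,2,0,2,2,0,1,2,2,0,0,0,1,3,1] -> 18 nonzero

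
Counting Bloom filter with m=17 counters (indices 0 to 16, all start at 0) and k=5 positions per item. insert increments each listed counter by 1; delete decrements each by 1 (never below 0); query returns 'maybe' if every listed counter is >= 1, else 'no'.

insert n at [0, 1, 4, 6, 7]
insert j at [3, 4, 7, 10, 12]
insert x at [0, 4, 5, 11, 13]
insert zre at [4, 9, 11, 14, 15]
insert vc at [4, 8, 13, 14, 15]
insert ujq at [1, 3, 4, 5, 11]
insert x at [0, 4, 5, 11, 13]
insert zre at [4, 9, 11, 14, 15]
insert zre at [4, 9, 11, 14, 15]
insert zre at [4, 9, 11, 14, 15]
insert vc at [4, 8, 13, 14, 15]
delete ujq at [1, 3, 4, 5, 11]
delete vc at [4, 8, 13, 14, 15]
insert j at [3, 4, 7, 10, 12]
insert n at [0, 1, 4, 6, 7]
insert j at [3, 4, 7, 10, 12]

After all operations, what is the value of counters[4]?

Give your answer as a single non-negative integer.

Step 1: insert n at [0, 1, 4, 6, 7] -> counters=[1,1,0,0,1,0,1,1,0,0,0,0,0,0,0,0,0]
Step 2: insert j at [3, 4, 7, 10, 12] -> counters=[1,1,0,1,2,0,1,2,0,0,1,0,1,0,0,0,0]
Step 3: insert x at [0, 4, 5, 11, 13] -> counters=[2,1,0,1,3,1,1,2,0,0,1,1,1,1,0,0,0]
Step 4: insert zre at [4, 9, 11, 14, 15] -> counters=[2,1,0,1,4,1,1,2,0,1,1,2,1,1,1,1,0]
Step 5: insert vc at [4, 8, 13, 14, 15] -> counters=[2,1,0,1,5,1,1,2,1,1,1,2,1,2,2,2,0]
Step 6: insert ujq at [1, 3, 4, 5, 11] -> counters=[2,2,0,2,6,2,1,2,1,1,1,3,1,2,2,2,0]
Step 7: insert x at [0, 4, 5, 11, 13] -> counters=[3,2,0,2,7,3,1,2,1,1,1,4,1,3,2,2,0]
Step 8: insert zre at [4, 9, 11, 14, 15] -> counters=[3,2,0,2,8,3,1,2,1,2,1,5,1,3,3,3,0]
Step 9: insert zre at [4, 9, 11, 14, 15] -> counters=[3,2,0,2,9,3,1,2,1,3,1,6,1,3,4,4,0]
Step 10: insert zre at [4, 9, 11, 14, 15] -> counters=[3,2,0,2,10,3,1,2,1,4,1,7,1,3,5,5,0]
Step 11: insert vc at [4, 8, 13, 14, 15] -> counters=[3,2,0,2,11,3,1,2,2,4,1,7,1,4,6,6,0]
Step 12: delete ujq at [1, 3, 4, 5, 11] -> counters=[3,1,0,1,10,2,1,2,2,4,1,6,1,4,6,6,0]
Step 13: delete vc at [4, 8, 13, 14, 15] -> counters=[3,1,0,1,9,2,1,2,1,4,1,6,1,3,5,5,0]
Step 14: insert j at [3, 4, 7, 10, 12] -> counters=[3,1,0,2,10,2,1,3,1,4,2,6,2,3,5,5,0]
Step 15: insert n at [0, 1, 4, 6, 7] -> counters=[4,2,0,2,11,2,2,4,1,4,2,6,2,3,5,5,0]
Step 16: insert j at [3, 4, 7, 10, 12] -> counters=[4,2,0,3,12,2,2,5,1,4,3,6,3,3,5,5,0]
Final counters=[4,2,0,3,12,2,2,5,1,4,3,6,3,3,5,5,0] -> counters[4]=12

Answer: 12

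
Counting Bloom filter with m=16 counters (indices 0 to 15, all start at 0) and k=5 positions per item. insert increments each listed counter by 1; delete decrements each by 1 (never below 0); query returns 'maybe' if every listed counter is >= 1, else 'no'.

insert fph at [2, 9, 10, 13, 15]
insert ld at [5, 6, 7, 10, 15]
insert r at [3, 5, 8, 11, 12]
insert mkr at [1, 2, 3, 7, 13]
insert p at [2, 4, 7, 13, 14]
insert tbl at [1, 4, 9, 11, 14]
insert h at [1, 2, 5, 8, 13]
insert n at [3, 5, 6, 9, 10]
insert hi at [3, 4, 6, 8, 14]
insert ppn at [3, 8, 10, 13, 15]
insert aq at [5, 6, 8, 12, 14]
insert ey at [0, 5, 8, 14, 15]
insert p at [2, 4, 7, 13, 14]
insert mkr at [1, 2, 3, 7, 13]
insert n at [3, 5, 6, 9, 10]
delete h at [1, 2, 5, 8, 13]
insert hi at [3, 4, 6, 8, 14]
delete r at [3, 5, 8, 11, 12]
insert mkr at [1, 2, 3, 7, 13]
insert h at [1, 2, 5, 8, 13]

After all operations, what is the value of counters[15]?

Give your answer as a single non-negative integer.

Answer: 4

Derivation:
Step 1: insert fph at [2, 9, 10, 13, 15] -> counters=[0,0,1,0,0,0,0,0,0,1,1,0,0,1,0,1]
Step 2: insert ld at [5, 6, 7, 10, 15] -> counters=[0,0,1,0,0,1,1,1,0,1,2,0,0,1,0,2]
Step 3: insert r at [3, 5, 8, 11, 12] -> counters=[0,0,1,1,0,2,1,1,1,1,2,1,1,1,0,2]
Step 4: insert mkr at [1, 2, 3, 7, 13] -> counters=[0,1,2,2,0,2,1,2,1,1,2,1,1,2,0,2]
Step 5: insert p at [2, 4, 7, 13, 14] -> counters=[0,1,3,2,1,2,1,3,1,1,2,1,1,3,1,2]
Step 6: insert tbl at [1, 4, 9, 11, 14] -> counters=[0,2,3,2,2,2,1,3,1,2,2,2,1,3,2,2]
Step 7: insert h at [1, 2, 5, 8, 13] -> counters=[0,3,4,2,2,3,1,3,2,2,2,2,1,4,2,2]
Step 8: insert n at [3, 5, 6, 9, 10] -> counters=[0,3,4,3,2,4,2,3,2,3,3,2,1,4,2,2]
Step 9: insert hi at [3, 4, 6, 8, 14] -> counters=[0,3,4,4,3,4,3,3,3,3,3,2,1,4,3,2]
Step 10: insert ppn at [3, 8, 10, 13, 15] -> counters=[0,3,4,5,3,4,3,3,4,3,4,2,1,5,3,3]
Step 11: insert aq at [5, 6, 8, 12, 14] -> counters=[0,3,4,5,3,5,4,3,5,3,4,2,2,5,4,3]
Step 12: insert ey at [0, 5, 8, 14, 15] -> counters=[1,3,4,5,3,6,4,3,6,3,4,2,2,5,5,4]
Step 13: insert p at [2, 4, 7, 13, 14] -> counters=[1,3,5,5,4,6,4,4,6,3,4,2,2,6,6,4]
Step 14: insert mkr at [1, 2, 3, 7, 13] -> counters=[1,4,6,6,4,6,4,5,6,3,4,2,2,7,6,4]
Step 15: insert n at [3, 5, 6, 9, 10] -> counters=[1,4,6,7,4,7,5,5,6,4,5,2,2,7,6,4]
Step 16: delete h at [1, 2, 5, 8, 13] -> counters=[1,3,5,7,4,6,5,5,5,4,5,2,2,6,6,4]
Step 17: insert hi at [3, 4, 6, 8, 14] -> counters=[1,3,5,8,5,6,6,5,6,4,5,2,2,6,7,4]
Step 18: delete r at [3, 5, 8, 11, 12] -> counters=[1,3,5,7,5,5,6,5,5,4,5,1,1,6,7,4]
Step 19: insert mkr at [1, 2, 3, 7, 13] -> counters=[1,4,6,8,5,5,6,6,5,4,5,1,1,7,7,4]
Step 20: insert h at [1, 2, 5, 8, 13] -> counters=[1,5,7,8,5,6,6,6,6,4,5,1,1,8,7,4]
Final counters=[1,5,7,8,5,6,6,6,6,4,5,1,1,8,7,4] -> counters[15]=4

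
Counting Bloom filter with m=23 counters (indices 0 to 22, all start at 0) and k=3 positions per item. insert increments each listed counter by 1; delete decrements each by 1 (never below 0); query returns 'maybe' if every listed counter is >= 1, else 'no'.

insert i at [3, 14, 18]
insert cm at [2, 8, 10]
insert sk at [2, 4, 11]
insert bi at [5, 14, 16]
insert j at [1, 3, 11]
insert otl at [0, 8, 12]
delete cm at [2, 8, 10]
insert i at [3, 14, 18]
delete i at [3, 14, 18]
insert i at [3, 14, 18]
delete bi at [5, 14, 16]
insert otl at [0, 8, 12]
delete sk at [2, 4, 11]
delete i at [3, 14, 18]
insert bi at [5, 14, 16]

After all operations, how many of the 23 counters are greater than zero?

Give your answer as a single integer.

Answer: 10

Derivation:
Step 1: insert i at [3, 14, 18] -> counters=[0,0,0,1,0,0,0,0,0,0,0,0,0,0,1,0,0,0,1,0,0,0,0]
Step 2: insert cm at [2, 8, 10] -> counters=[0,0,1,1,0,0,0,0,1,0,1,0,0,0,1,0,0,0,1,0,0,0,0]
Step 3: insert sk at [2, 4, 11] -> counters=[0,0,2,1,1,0,0,0,1,0,1,1,0,0,1,0,0,0,1,0,0,0,0]
Step 4: insert bi at [5, 14, 16] -> counters=[0,0,2,1,1,1,0,0,1,0,1,1,0,0,2,0,1,0,1,0,0,0,0]
Step 5: insert j at [1, 3, 11] -> counters=[0,1,2,2,1,1,0,0,1,0,1,2,0,0,2,0,1,0,1,0,0,0,0]
Step 6: insert otl at [0, 8, 12] -> counters=[1,1,2,2,1,1,0,0,2,0,1,2,1,0,2,0,1,0,1,0,0,0,0]
Step 7: delete cm at [2, 8, 10] -> counters=[1,1,1,2,1,1,0,0,1,0,0,2,1,0,2,0,1,0,1,0,0,0,0]
Step 8: insert i at [3, 14, 18] -> counters=[1,1,1,3,1,1,0,0,1,0,0,2,1,0,3,0,1,0,2,0,0,0,0]
Step 9: delete i at [3, 14, 18] -> counters=[1,1,1,2,1,1,0,0,1,0,0,2,1,0,2,0,1,0,1,0,0,0,0]
Step 10: insert i at [3, 14, 18] -> counters=[1,1,1,3,1,1,0,0,1,0,0,2,1,0,3,0,1,0,2,0,0,0,0]
Step 11: delete bi at [5, 14, 16] -> counters=[1,1,1,3,1,0,0,0,1,0,0,2,1,0,2,0,0,0,2,0,0,0,0]
Step 12: insert otl at [0, 8, 12] -> counters=[2,1,1,3,1,0,0,0,2,0,0,2,2,0,2,0,0,0,2,0,0,0,0]
Step 13: delete sk at [2, 4, 11] -> counters=[2,1,0,3,0,0,0,0,2,0,0,1,2,0,2,0,0,0,2,0,0,0,0]
Step 14: delete i at [3, 14, 18] -> counters=[2,1,0,2,0,0,0,0,2,0,0,1,2,0,1,0,0,0,1,0,0,0,0]
Step 15: insert bi at [5, 14, 16] -> counters=[2,1,0,2,0,1,0,0,2,0,0,1,2,0,2,0,1,0,1,0,0,0,0]
Final counters=[2,1,0,2,0,1,0,0,2,0,0,1,2,0,2,0,1,0,1,0,0,0,0] -> 10 nonzero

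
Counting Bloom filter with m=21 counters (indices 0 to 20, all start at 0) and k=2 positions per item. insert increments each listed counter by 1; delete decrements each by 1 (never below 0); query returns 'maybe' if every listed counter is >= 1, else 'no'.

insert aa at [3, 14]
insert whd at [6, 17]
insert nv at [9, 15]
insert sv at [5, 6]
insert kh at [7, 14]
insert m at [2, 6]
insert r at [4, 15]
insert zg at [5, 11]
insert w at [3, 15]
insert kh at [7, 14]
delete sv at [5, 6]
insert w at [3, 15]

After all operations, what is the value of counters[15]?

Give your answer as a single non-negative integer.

Step 1: insert aa at [3, 14] -> counters=[0,0,0,1,0,0,0,0,0,0,0,0,0,0,1,0,0,0,0,0,0]
Step 2: insert whd at [6, 17] -> counters=[0,0,0,1,0,0,1,0,0,0,0,0,0,0,1,0,0,1,0,0,0]
Step 3: insert nv at [9, 15] -> counters=[0,0,0,1,0,0,1,0,0,1,0,0,0,0,1,1,0,1,0,0,0]
Step 4: insert sv at [5, 6] -> counters=[0,0,0,1,0,1,2,0,0,1,0,0,0,0,1,1,0,1,0,0,0]
Step 5: insert kh at [7, 14] -> counters=[0,0,0,1,0,1,2,1,0,1,0,0,0,0,2,1,0,1,0,0,0]
Step 6: insert m at [2, 6] -> counters=[0,0,1,1,0,1,3,1,0,1,0,0,0,0,2,1,0,1,0,0,0]
Step 7: insert r at [4, 15] -> counters=[0,0,1,1,1,1,3,1,0,1,0,0,0,0,2,2,0,1,0,0,0]
Step 8: insert zg at [5, 11] -> counters=[0,0,1,1,1,2,3,1,0,1,0,1,0,0,2,2,0,1,0,0,0]
Step 9: insert w at [3, 15] -> counters=[0,0,1,2,1,2,3,1,0,1,0,1,0,0,2,3,0,1,0,0,0]
Step 10: insert kh at [7, 14] -> counters=[0,0,1,2,1,2,3,2,0,1,0,1,0,0,3,3,0,1,0,0,0]
Step 11: delete sv at [5, 6] -> counters=[0,0,1,2,1,1,2,2,0,1,0,1,0,0,3,3,0,1,0,0,0]
Step 12: insert w at [3, 15] -> counters=[0,0,1,3,1,1,2,2,0,1,0,1,0,0,3,4,0,1,0,0,0]
Final counters=[0,0,1,3,1,1,2,2,0,1,0,1,0,0,3,4,0,1,0,0,0] -> counters[15]=4

Answer: 4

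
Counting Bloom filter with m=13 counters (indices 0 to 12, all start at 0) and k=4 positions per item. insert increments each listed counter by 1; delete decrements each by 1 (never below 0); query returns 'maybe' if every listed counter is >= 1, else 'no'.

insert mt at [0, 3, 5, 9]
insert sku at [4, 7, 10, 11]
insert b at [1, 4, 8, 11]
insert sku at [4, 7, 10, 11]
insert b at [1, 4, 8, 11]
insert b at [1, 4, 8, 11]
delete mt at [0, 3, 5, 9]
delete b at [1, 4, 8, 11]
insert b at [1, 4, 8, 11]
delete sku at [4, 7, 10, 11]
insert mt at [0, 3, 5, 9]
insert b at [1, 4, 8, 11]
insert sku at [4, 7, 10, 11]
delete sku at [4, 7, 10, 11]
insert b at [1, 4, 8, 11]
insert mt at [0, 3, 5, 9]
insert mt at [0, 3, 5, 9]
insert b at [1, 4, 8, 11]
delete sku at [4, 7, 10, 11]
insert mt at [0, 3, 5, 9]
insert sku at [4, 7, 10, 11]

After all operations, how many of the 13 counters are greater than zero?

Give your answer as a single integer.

Answer: 10

Derivation:
Step 1: insert mt at [0, 3, 5, 9] -> counters=[1,0,0,1,0,1,0,0,0,1,0,0,0]
Step 2: insert sku at [4, 7, 10, 11] -> counters=[1,0,0,1,1,1,0,1,0,1,1,1,0]
Step 3: insert b at [1, 4, 8, 11] -> counters=[1,1,0,1,2,1,0,1,1,1,1,2,0]
Step 4: insert sku at [4, 7, 10, 11] -> counters=[1,1,0,1,3,1,0,2,1,1,2,3,0]
Step 5: insert b at [1, 4, 8, 11] -> counters=[1,2,0,1,4,1,0,2,2,1,2,4,0]
Step 6: insert b at [1, 4, 8, 11] -> counters=[1,3,0,1,5,1,0,2,3,1,2,5,0]
Step 7: delete mt at [0, 3, 5, 9] -> counters=[0,3,0,0,5,0,0,2,3,0,2,5,0]
Step 8: delete b at [1, 4, 8, 11] -> counters=[0,2,0,0,4,0,0,2,2,0,2,4,0]
Step 9: insert b at [1, 4, 8, 11] -> counters=[0,3,0,0,5,0,0,2,3,0,2,5,0]
Step 10: delete sku at [4, 7, 10, 11] -> counters=[0,3,0,0,4,0,0,1,3,0,1,4,0]
Step 11: insert mt at [0, 3, 5, 9] -> counters=[1,3,0,1,4,1,0,1,3,1,1,4,0]
Step 12: insert b at [1, 4, 8, 11] -> counters=[1,4,0,1,5,1,0,1,4,1,1,5,0]
Step 13: insert sku at [4, 7, 10, 11] -> counters=[1,4,0,1,6,1,0,2,4,1,2,6,0]
Step 14: delete sku at [4, 7, 10, 11] -> counters=[1,4,0,1,5,1,0,1,4,1,1,5,0]
Step 15: insert b at [1, 4, 8, 11] -> counters=[1,5,0,1,6,1,0,1,5,1,1,6,0]
Step 16: insert mt at [0, 3, 5, 9] -> counters=[2,5,0,2,6,2,0,1,5,2,1,6,0]
Step 17: insert mt at [0, 3, 5, 9] -> counters=[3,5,0,3,6,3,0,1,5,3,1,6,0]
Step 18: insert b at [1, 4, 8, 11] -> counters=[3,6,0,3,7,3,0,1,6,3,1,7,0]
Step 19: delete sku at [4, 7, 10, 11] -> counters=[3,6,0,3,6,3,0,0,6,3,0,6,0]
Step 20: insert mt at [0, 3, 5, 9] -> counters=[4,6,0,4,6,4,0,0,6,4,0,6,0]
Step 21: insert sku at [4, 7, 10, 11] -> counters=[4,6,0,4,7,4,0,1,6,4,1,7,0]
Final counters=[4,6,0,4,7,4,0,1,6,4,1,7,0] -> 10 nonzero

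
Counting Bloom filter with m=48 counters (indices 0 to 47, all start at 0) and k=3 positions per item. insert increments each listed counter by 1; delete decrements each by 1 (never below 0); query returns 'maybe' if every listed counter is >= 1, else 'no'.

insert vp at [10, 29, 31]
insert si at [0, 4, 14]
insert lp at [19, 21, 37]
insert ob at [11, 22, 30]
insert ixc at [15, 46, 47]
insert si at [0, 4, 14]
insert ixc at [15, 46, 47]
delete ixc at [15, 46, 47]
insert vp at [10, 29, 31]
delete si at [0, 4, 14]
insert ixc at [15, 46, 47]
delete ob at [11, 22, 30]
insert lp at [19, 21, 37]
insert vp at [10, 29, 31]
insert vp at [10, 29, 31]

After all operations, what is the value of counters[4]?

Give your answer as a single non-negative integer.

Step 1: insert vp at [10, 29, 31] -> counters=[0,0,0,0,0,0,0,0,0,0,1,0,0,0,0,0,0,0,0,0,0,0,0,0,0,0,0,0,0,1,0,1,0,0,0,0,0,0,0,0,0,0,0,0,0,0,0,0]
Step 2: insert si at [0, 4, 14] -> counters=[1,0,0,0,1,0,0,0,0,0,1,0,0,0,1,0,0,0,0,0,0,0,0,0,0,0,0,0,0,1,0,1,0,0,0,0,0,0,0,0,0,0,0,0,0,0,0,0]
Step 3: insert lp at [19, 21, 37] -> counters=[1,0,0,0,1,0,0,0,0,0,1,0,0,0,1,0,0,0,0,1,0,1,0,0,0,0,0,0,0,1,0,1,0,0,0,0,0,1,0,0,0,0,0,0,0,0,0,0]
Step 4: insert ob at [11, 22, 30] -> counters=[1,0,0,0,1,0,0,0,0,0,1,1,0,0,1,0,0,0,0,1,0,1,1,0,0,0,0,0,0,1,1,1,0,0,0,0,0,1,0,0,0,0,0,0,0,0,0,0]
Step 5: insert ixc at [15, 46, 47] -> counters=[1,0,0,0,1,0,0,0,0,0,1,1,0,0,1,1,0,0,0,1,0,1,1,0,0,0,0,0,0,1,1,1,0,0,0,0,0,1,0,0,0,0,0,0,0,0,1,1]
Step 6: insert si at [0, 4, 14] -> counters=[2,0,0,0,2,0,0,0,0,0,1,1,0,0,2,1,0,0,0,1,0,1,1,0,0,0,0,0,0,1,1,1,0,0,0,0,0,1,0,0,0,0,0,0,0,0,1,1]
Step 7: insert ixc at [15, 46, 47] -> counters=[2,0,0,0,2,0,0,0,0,0,1,1,0,0,2,2,0,0,0,1,0,1,1,0,0,0,0,0,0,1,1,1,0,0,0,0,0,1,0,0,0,0,0,0,0,0,2,2]
Step 8: delete ixc at [15, 46, 47] -> counters=[2,0,0,0,2,0,0,0,0,0,1,1,0,0,2,1,0,0,0,1,0,1,1,0,0,0,0,0,0,1,1,1,0,0,0,0,0,1,0,0,0,0,0,0,0,0,1,1]
Step 9: insert vp at [10, 29, 31] -> counters=[2,0,0,0,2,0,0,0,0,0,2,1,0,0,2,1,0,0,0,1,0,1,1,0,0,0,0,0,0,2,1,2,0,0,0,0,0,1,0,0,0,0,0,0,0,0,1,1]
Step 10: delete si at [0, 4, 14] -> counters=[1,0,0,0,1,0,0,0,0,0,2,1,0,0,1,1,0,0,0,1,0,1,1,0,0,0,0,0,0,2,1,2,0,0,0,0,0,1,0,0,0,0,0,0,0,0,1,1]
Step 11: insert ixc at [15, 46, 47] -> counters=[1,0,0,0,1,0,0,0,0,0,2,1,0,0,1,2,0,0,0,1,0,1,1,0,0,0,0,0,0,2,1,2,0,0,0,0,0,1,0,0,0,0,0,0,0,0,2,2]
Step 12: delete ob at [11, 22, 30] -> counters=[1,0,0,0,1,0,0,0,0,0,2,0,0,0,1,2,0,0,0,1,0,1,0,0,0,0,0,0,0,2,0,2,0,0,0,0,0,1,0,0,0,0,0,0,0,0,2,2]
Step 13: insert lp at [19, 21, 37] -> counters=[1,0,0,0,1,0,0,0,0,0,2,0,0,0,1,2,0,0,0,2,0,2,0,0,0,0,0,0,0,2,0,2,0,0,0,0,0,2,0,0,0,0,0,0,0,0,2,2]
Step 14: insert vp at [10, 29, 31] -> counters=[1,0,0,0,1,0,0,0,0,0,3,0,0,0,1,2,0,0,0,2,0,2,0,0,0,0,0,0,0,3,0,3,0,0,0,0,0,2,0,0,0,0,0,0,0,0,2,2]
Step 15: insert vp at [10, 29, 31] -> counters=[1,0,0,0,1,0,0,0,0,0,4,0,0,0,1,2,0,0,0,2,0,2,0,0,0,0,0,0,0,4,0,4,0,0,0,0,0,2,0,0,0,0,0,0,0,0,2,2]
Final counters=[1,0,0,0,1,0,0,0,0,0,4,0,0,0,1,2,0,0,0,2,0,2,0,0,0,0,0,0,0,4,0,4,0,0,0,0,0,2,0,0,0,0,0,0,0,0,2,2] -> counters[4]=1

Answer: 1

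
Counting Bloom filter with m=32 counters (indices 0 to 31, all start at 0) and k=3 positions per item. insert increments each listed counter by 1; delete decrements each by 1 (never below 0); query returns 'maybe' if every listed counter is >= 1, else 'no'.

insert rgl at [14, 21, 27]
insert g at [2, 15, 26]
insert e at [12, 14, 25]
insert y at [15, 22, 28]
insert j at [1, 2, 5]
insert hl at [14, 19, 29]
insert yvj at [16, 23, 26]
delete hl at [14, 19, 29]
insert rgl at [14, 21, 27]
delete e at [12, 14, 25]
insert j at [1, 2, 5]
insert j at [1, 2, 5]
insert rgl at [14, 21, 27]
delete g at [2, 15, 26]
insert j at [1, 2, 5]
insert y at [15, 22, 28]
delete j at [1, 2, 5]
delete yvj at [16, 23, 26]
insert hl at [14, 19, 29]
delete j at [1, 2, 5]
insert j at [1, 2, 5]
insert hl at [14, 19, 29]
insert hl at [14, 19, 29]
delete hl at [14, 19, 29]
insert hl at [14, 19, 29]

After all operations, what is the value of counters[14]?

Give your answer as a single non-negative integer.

Answer: 6

Derivation:
Step 1: insert rgl at [14, 21, 27] -> counters=[0,0,0,0,0,0,0,0,0,0,0,0,0,0,1,0,0,0,0,0,0,1,0,0,0,0,0,1,0,0,0,0]
Step 2: insert g at [2, 15, 26] -> counters=[0,0,1,0,0,0,0,0,0,0,0,0,0,0,1,1,0,0,0,0,0,1,0,0,0,0,1,1,0,0,0,0]
Step 3: insert e at [12, 14, 25] -> counters=[0,0,1,0,0,0,0,0,0,0,0,0,1,0,2,1,0,0,0,0,0,1,0,0,0,1,1,1,0,0,0,0]
Step 4: insert y at [15, 22, 28] -> counters=[0,0,1,0,0,0,0,0,0,0,0,0,1,0,2,2,0,0,0,0,0,1,1,0,0,1,1,1,1,0,0,0]
Step 5: insert j at [1, 2, 5] -> counters=[0,1,2,0,0,1,0,0,0,0,0,0,1,0,2,2,0,0,0,0,0,1,1,0,0,1,1,1,1,0,0,0]
Step 6: insert hl at [14, 19, 29] -> counters=[0,1,2,0,0,1,0,0,0,0,0,0,1,0,3,2,0,0,0,1,0,1,1,0,0,1,1,1,1,1,0,0]
Step 7: insert yvj at [16, 23, 26] -> counters=[0,1,2,0,0,1,0,0,0,0,0,0,1,0,3,2,1,0,0,1,0,1,1,1,0,1,2,1,1,1,0,0]
Step 8: delete hl at [14, 19, 29] -> counters=[0,1,2,0,0,1,0,0,0,0,0,0,1,0,2,2,1,0,0,0,0,1,1,1,0,1,2,1,1,0,0,0]
Step 9: insert rgl at [14, 21, 27] -> counters=[0,1,2,0,0,1,0,0,0,0,0,0,1,0,3,2,1,0,0,0,0,2,1,1,0,1,2,2,1,0,0,0]
Step 10: delete e at [12, 14, 25] -> counters=[0,1,2,0,0,1,0,0,0,0,0,0,0,0,2,2,1,0,0,0,0,2,1,1,0,0,2,2,1,0,0,0]
Step 11: insert j at [1, 2, 5] -> counters=[0,2,3,0,0,2,0,0,0,0,0,0,0,0,2,2,1,0,0,0,0,2,1,1,0,0,2,2,1,0,0,0]
Step 12: insert j at [1, 2, 5] -> counters=[0,3,4,0,0,3,0,0,0,0,0,0,0,0,2,2,1,0,0,0,0,2,1,1,0,0,2,2,1,0,0,0]
Step 13: insert rgl at [14, 21, 27] -> counters=[0,3,4,0,0,3,0,0,0,0,0,0,0,0,3,2,1,0,0,0,0,3,1,1,0,0,2,3,1,0,0,0]
Step 14: delete g at [2, 15, 26] -> counters=[0,3,3,0,0,3,0,0,0,0,0,0,0,0,3,1,1,0,0,0,0,3,1,1,0,0,1,3,1,0,0,0]
Step 15: insert j at [1, 2, 5] -> counters=[0,4,4,0,0,4,0,0,0,0,0,0,0,0,3,1,1,0,0,0,0,3,1,1,0,0,1,3,1,0,0,0]
Step 16: insert y at [15, 22, 28] -> counters=[0,4,4,0,0,4,0,0,0,0,0,0,0,0,3,2,1,0,0,0,0,3,2,1,0,0,1,3,2,0,0,0]
Step 17: delete j at [1, 2, 5] -> counters=[0,3,3,0,0,3,0,0,0,0,0,0,0,0,3,2,1,0,0,0,0,3,2,1,0,0,1,3,2,0,0,0]
Step 18: delete yvj at [16, 23, 26] -> counters=[0,3,3,0,0,3,0,0,0,0,0,0,0,0,3,2,0,0,0,0,0,3,2,0,0,0,0,3,2,0,0,0]
Step 19: insert hl at [14, 19, 29] -> counters=[0,3,3,0,0,3,0,0,0,0,0,0,0,0,4,2,0,0,0,1,0,3,2,0,0,0,0,3,2,1,0,0]
Step 20: delete j at [1, 2, 5] -> counters=[0,2,2,0,0,2,0,0,0,0,0,0,0,0,4,2,0,0,0,1,0,3,2,0,0,0,0,3,2,1,0,0]
Step 21: insert j at [1, 2, 5] -> counters=[0,3,3,0,0,3,0,0,0,0,0,0,0,0,4,2,0,0,0,1,0,3,2,0,0,0,0,3,2,1,0,0]
Step 22: insert hl at [14, 19, 29] -> counters=[0,3,3,0,0,3,0,0,0,0,0,0,0,0,5,2,0,0,0,2,0,3,2,0,0,0,0,3,2,2,0,0]
Step 23: insert hl at [14, 19, 29] -> counters=[0,3,3,0,0,3,0,0,0,0,0,0,0,0,6,2,0,0,0,3,0,3,2,0,0,0,0,3,2,3,0,0]
Step 24: delete hl at [14, 19, 29] -> counters=[0,3,3,0,0,3,0,0,0,0,0,0,0,0,5,2,0,0,0,2,0,3,2,0,0,0,0,3,2,2,0,0]
Step 25: insert hl at [14, 19, 29] -> counters=[0,3,3,0,0,3,0,0,0,0,0,0,0,0,6,2,0,0,0,3,0,3,2,0,0,0,0,3,2,3,0,0]
Final counters=[0,3,3,0,0,3,0,0,0,0,0,0,0,0,6,2,0,0,0,3,0,3,2,0,0,0,0,3,2,3,0,0] -> counters[14]=6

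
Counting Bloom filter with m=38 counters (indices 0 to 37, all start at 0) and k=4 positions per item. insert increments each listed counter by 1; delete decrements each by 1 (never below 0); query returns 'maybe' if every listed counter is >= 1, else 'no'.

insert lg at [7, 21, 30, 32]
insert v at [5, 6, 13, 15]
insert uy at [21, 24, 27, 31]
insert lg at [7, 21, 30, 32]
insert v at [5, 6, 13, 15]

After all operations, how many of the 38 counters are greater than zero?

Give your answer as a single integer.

Answer: 11

Derivation:
Step 1: insert lg at [7, 21, 30, 32] -> counters=[0,0,0,0,0,0,0,1,0,0,0,0,0,0,0,0,0,0,0,0,0,1,0,0,0,0,0,0,0,0,1,0,1,0,0,0,0,0]
Step 2: insert v at [5, 6, 13, 15] -> counters=[0,0,0,0,0,1,1,1,0,0,0,0,0,1,0,1,0,0,0,0,0,1,0,0,0,0,0,0,0,0,1,0,1,0,0,0,0,0]
Step 3: insert uy at [21, 24, 27, 31] -> counters=[0,0,0,0,0,1,1,1,0,0,0,0,0,1,0,1,0,0,0,0,0,2,0,0,1,0,0,1,0,0,1,1,1,0,0,0,0,0]
Step 4: insert lg at [7, 21, 30, 32] -> counters=[0,0,0,0,0,1,1,2,0,0,0,0,0,1,0,1,0,0,0,0,0,3,0,0,1,0,0,1,0,0,2,1,2,0,0,0,0,0]
Step 5: insert v at [5, 6, 13, 15] -> counters=[0,0,0,0,0,2,2,2,0,0,0,0,0,2,0,2,0,0,0,0,0,3,0,0,1,0,0,1,0,0,2,1,2,0,0,0,0,0]
Final counters=[0,0,0,0,0,2,2,2,0,0,0,0,0,2,0,2,0,0,0,0,0,3,0,0,1,0,0,1,0,0,2,1,2,0,0,0,0,0] -> 11 nonzero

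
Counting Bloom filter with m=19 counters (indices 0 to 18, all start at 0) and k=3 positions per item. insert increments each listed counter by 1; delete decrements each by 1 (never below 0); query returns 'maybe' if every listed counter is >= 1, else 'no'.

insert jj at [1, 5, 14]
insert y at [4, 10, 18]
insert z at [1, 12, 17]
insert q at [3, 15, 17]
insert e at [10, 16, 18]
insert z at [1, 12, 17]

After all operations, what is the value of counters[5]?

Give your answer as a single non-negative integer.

Answer: 1

Derivation:
Step 1: insert jj at [1, 5, 14] -> counters=[0,1,0,0,0,1,0,0,0,0,0,0,0,0,1,0,0,0,0]
Step 2: insert y at [4, 10, 18] -> counters=[0,1,0,0,1,1,0,0,0,0,1,0,0,0,1,0,0,0,1]
Step 3: insert z at [1, 12, 17] -> counters=[0,2,0,0,1,1,0,0,0,0,1,0,1,0,1,0,0,1,1]
Step 4: insert q at [3, 15, 17] -> counters=[0,2,0,1,1,1,0,0,0,0,1,0,1,0,1,1,0,2,1]
Step 5: insert e at [10, 16, 18] -> counters=[0,2,0,1,1,1,0,0,0,0,2,0,1,0,1,1,1,2,2]
Step 6: insert z at [1, 12, 17] -> counters=[0,3,0,1,1,1,0,0,0,0,2,0,2,0,1,1,1,3,2]
Final counters=[0,3,0,1,1,1,0,0,0,0,2,0,2,0,1,1,1,3,2] -> counters[5]=1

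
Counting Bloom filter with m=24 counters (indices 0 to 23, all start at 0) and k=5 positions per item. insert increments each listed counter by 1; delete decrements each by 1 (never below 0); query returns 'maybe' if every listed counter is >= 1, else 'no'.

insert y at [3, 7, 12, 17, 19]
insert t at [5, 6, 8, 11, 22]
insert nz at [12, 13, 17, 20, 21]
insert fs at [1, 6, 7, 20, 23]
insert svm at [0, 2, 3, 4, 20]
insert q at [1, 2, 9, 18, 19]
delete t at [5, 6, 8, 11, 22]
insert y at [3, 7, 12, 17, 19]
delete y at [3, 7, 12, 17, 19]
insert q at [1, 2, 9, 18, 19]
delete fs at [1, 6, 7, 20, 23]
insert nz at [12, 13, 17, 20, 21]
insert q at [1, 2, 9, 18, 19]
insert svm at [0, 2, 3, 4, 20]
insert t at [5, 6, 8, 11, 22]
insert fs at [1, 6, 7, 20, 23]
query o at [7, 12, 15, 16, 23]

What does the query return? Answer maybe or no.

Answer: no

Derivation:
Step 1: insert y at [3, 7, 12, 17, 19] -> counters=[0,0,0,1,0,0,0,1,0,0,0,0,1,0,0,0,0,1,0,1,0,0,0,0]
Step 2: insert t at [5, 6, 8, 11, 22] -> counters=[0,0,0,1,0,1,1,1,1,0,0,1,1,0,0,0,0,1,0,1,0,0,1,0]
Step 3: insert nz at [12, 13, 17, 20, 21] -> counters=[0,0,0,1,0,1,1,1,1,0,0,1,2,1,0,0,0,2,0,1,1,1,1,0]
Step 4: insert fs at [1, 6, 7, 20, 23] -> counters=[0,1,0,1,0,1,2,2,1,0,0,1,2,1,0,0,0,2,0,1,2,1,1,1]
Step 5: insert svm at [0, 2, 3, 4, 20] -> counters=[1,1,1,2,1,1,2,2,1,0,0,1,2,1,0,0,0,2,0,1,3,1,1,1]
Step 6: insert q at [1, 2, 9, 18, 19] -> counters=[1,2,2,2,1,1,2,2,1,1,0,1,2,1,0,0,0,2,1,2,3,1,1,1]
Step 7: delete t at [5, 6, 8, 11, 22] -> counters=[1,2,2,2,1,0,1,2,0,1,0,0,2,1,0,0,0,2,1,2,3,1,0,1]
Step 8: insert y at [3, 7, 12, 17, 19] -> counters=[1,2,2,3,1,0,1,3,0,1,0,0,3,1,0,0,0,3,1,3,3,1,0,1]
Step 9: delete y at [3, 7, 12, 17, 19] -> counters=[1,2,2,2,1,0,1,2,0,1,0,0,2,1,0,0,0,2,1,2,3,1,0,1]
Step 10: insert q at [1, 2, 9, 18, 19] -> counters=[1,3,3,2,1,0,1,2,0,2,0,0,2,1,0,0,0,2,2,3,3,1,0,1]
Step 11: delete fs at [1, 6, 7, 20, 23] -> counters=[1,2,3,2,1,0,0,1,0,2,0,0,2,1,0,0,0,2,2,3,2,1,0,0]
Step 12: insert nz at [12, 13, 17, 20, 21] -> counters=[1,2,3,2,1,0,0,1,0,2,0,0,3,2,0,0,0,3,2,3,3,2,0,0]
Step 13: insert q at [1, 2, 9, 18, 19] -> counters=[1,3,4,2,1,0,0,1,0,3,0,0,3,2,0,0,0,3,3,4,3,2,0,0]
Step 14: insert svm at [0, 2, 3, 4, 20] -> counters=[2,3,5,3,2,0,0,1,0,3,0,0,3,2,0,0,0,3,3,4,4,2,0,0]
Step 15: insert t at [5, 6, 8, 11, 22] -> counters=[2,3,5,3,2,1,1,1,1,3,0,1,3,2,0,0,0,3,3,4,4,2,1,0]
Step 16: insert fs at [1, 6, 7, 20, 23] -> counters=[2,4,5,3,2,1,2,2,1,3,0,1,3,2,0,0,0,3,3,4,5,2,1,1]
Query o: check counters[7]=2 counters[12]=3 counters[15]=0 counters[16]=0 counters[23]=1 -> no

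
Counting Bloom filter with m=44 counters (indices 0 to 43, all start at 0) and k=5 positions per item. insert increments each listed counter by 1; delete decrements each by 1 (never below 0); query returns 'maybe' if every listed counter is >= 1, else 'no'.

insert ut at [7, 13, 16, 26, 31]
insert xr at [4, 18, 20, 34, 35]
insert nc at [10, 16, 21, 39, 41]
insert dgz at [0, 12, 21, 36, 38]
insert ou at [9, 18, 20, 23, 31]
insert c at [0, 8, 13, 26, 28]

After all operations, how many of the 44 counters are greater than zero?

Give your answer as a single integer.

Step 1: insert ut at [7, 13, 16, 26, 31] -> counters=[0,0,0,0,0,0,0,1,0,0,0,0,0,1,0,0,1,0,0,0,0,0,0,0,0,0,1,0,0,0,0,1,0,0,0,0,0,0,0,0,0,0,0,0]
Step 2: insert xr at [4, 18, 20, 34, 35] -> counters=[0,0,0,0,1,0,0,1,0,0,0,0,0,1,0,0,1,0,1,0,1,0,0,0,0,0,1,0,0,0,0,1,0,0,1,1,0,0,0,0,0,0,0,0]
Step 3: insert nc at [10, 16, 21, 39, 41] -> counters=[0,0,0,0,1,0,0,1,0,0,1,0,0,1,0,0,2,0,1,0,1,1,0,0,0,0,1,0,0,0,0,1,0,0,1,1,0,0,0,1,0,1,0,0]
Step 4: insert dgz at [0, 12, 21, 36, 38] -> counters=[1,0,0,0,1,0,0,1,0,0,1,0,1,1,0,0,2,0,1,0,1,2,0,0,0,0,1,0,0,0,0,1,0,0,1,1,1,0,1,1,0,1,0,0]
Step 5: insert ou at [9, 18, 20, 23, 31] -> counters=[1,0,0,0,1,0,0,1,0,1,1,0,1,1,0,0,2,0,2,0,2,2,0,1,0,0,1,0,0,0,0,2,0,0,1,1,1,0,1,1,0,1,0,0]
Step 6: insert c at [0, 8, 13, 26, 28] -> counters=[2,0,0,0,1,0,0,1,1,1,1,0,1,2,0,0,2,0,2,0,2,2,0,1,0,0,2,0,1,0,0,2,0,0,1,1,1,0,1,1,0,1,0,0]
Final counters=[2,0,0,0,1,0,0,1,1,1,1,0,1,2,0,0,2,0,2,0,2,2,0,1,0,0,2,0,1,0,0,2,0,0,1,1,1,0,1,1,0,1,0,0] -> 22 nonzero

Answer: 22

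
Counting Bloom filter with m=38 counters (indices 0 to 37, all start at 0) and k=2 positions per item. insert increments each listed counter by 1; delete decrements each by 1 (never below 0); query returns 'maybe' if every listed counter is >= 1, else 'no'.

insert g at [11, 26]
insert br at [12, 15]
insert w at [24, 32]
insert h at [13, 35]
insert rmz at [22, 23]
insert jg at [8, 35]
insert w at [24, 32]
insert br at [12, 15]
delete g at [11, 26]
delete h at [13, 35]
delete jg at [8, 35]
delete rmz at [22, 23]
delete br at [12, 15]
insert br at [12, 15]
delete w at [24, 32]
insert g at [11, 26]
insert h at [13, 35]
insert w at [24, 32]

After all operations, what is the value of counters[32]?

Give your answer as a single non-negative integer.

Step 1: insert g at [11, 26] -> counters=[0,0,0,0,0,0,0,0,0,0,0,1,0,0,0,0,0,0,0,0,0,0,0,0,0,0,1,0,0,0,0,0,0,0,0,0,0,0]
Step 2: insert br at [12, 15] -> counters=[0,0,0,0,0,0,0,0,0,0,0,1,1,0,0,1,0,0,0,0,0,0,0,0,0,0,1,0,0,0,0,0,0,0,0,0,0,0]
Step 3: insert w at [24, 32] -> counters=[0,0,0,0,0,0,0,0,0,0,0,1,1,0,0,1,0,0,0,0,0,0,0,0,1,0,1,0,0,0,0,0,1,0,0,0,0,0]
Step 4: insert h at [13, 35] -> counters=[0,0,0,0,0,0,0,0,0,0,0,1,1,1,0,1,0,0,0,0,0,0,0,0,1,0,1,0,0,0,0,0,1,0,0,1,0,0]
Step 5: insert rmz at [22, 23] -> counters=[0,0,0,0,0,0,0,0,0,0,0,1,1,1,0,1,0,0,0,0,0,0,1,1,1,0,1,0,0,0,0,0,1,0,0,1,0,0]
Step 6: insert jg at [8, 35] -> counters=[0,0,0,0,0,0,0,0,1,0,0,1,1,1,0,1,0,0,0,0,0,0,1,1,1,0,1,0,0,0,0,0,1,0,0,2,0,0]
Step 7: insert w at [24, 32] -> counters=[0,0,0,0,0,0,0,0,1,0,0,1,1,1,0,1,0,0,0,0,0,0,1,1,2,0,1,0,0,0,0,0,2,0,0,2,0,0]
Step 8: insert br at [12, 15] -> counters=[0,0,0,0,0,0,0,0,1,0,0,1,2,1,0,2,0,0,0,0,0,0,1,1,2,0,1,0,0,0,0,0,2,0,0,2,0,0]
Step 9: delete g at [11, 26] -> counters=[0,0,0,0,0,0,0,0,1,0,0,0,2,1,0,2,0,0,0,0,0,0,1,1,2,0,0,0,0,0,0,0,2,0,0,2,0,0]
Step 10: delete h at [13, 35] -> counters=[0,0,0,0,0,0,0,0,1,0,0,0,2,0,0,2,0,0,0,0,0,0,1,1,2,0,0,0,0,0,0,0,2,0,0,1,0,0]
Step 11: delete jg at [8, 35] -> counters=[0,0,0,0,0,0,0,0,0,0,0,0,2,0,0,2,0,0,0,0,0,0,1,1,2,0,0,0,0,0,0,0,2,0,0,0,0,0]
Step 12: delete rmz at [22, 23] -> counters=[0,0,0,0,0,0,0,0,0,0,0,0,2,0,0,2,0,0,0,0,0,0,0,0,2,0,0,0,0,0,0,0,2,0,0,0,0,0]
Step 13: delete br at [12, 15] -> counters=[0,0,0,0,0,0,0,0,0,0,0,0,1,0,0,1,0,0,0,0,0,0,0,0,2,0,0,0,0,0,0,0,2,0,0,0,0,0]
Step 14: insert br at [12, 15] -> counters=[0,0,0,0,0,0,0,0,0,0,0,0,2,0,0,2,0,0,0,0,0,0,0,0,2,0,0,0,0,0,0,0,2,0,0,0,0,0]
Step 15: delete w at [24, 32] -> counters=[0,0,0,0,0,0,0,0,0,0,0,0,2,0,0,2,0,0,0,0,0,0,0,0,1,0,0,0,0,0,0,0,1,0,0,0,0,0]
Step 16: insert g at [11, 26] -> counters=[0,0,0,0,0,0,0,0,0,0,0,1,2,0,0,2,0,0,0,0,0,0,0,0,1,0,1,0,0,0,0,0,1,0,0,0,0,0]
Step 17: insert h at [13, 35] -> counters=[0,0,0,0,0,0,0,0,0,0,0,1,2,1,0,2,0,0,0,0,0,0,0,0,1,0,1,0,0,0,0,0,1,0,0,1,0,0]
Step 18: insert w at [24, 32] -> counters=[0,0,0,0,0,0,0,0,0,0,0,1,2,1,0,2,0,0,0,0,0,0,0,0,2,0,1,0,0,0,0,0,2,0,0,1,0,0]
Final counters=[0,0,0,0,0,0,0,0,0,0,0,1,2,1,0,2,0,0,0,0,0,0,0,0,2,0,1,0,0,0,0,0,2,0,0,1,0,0] -> counters[32]=2

Answer: 2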